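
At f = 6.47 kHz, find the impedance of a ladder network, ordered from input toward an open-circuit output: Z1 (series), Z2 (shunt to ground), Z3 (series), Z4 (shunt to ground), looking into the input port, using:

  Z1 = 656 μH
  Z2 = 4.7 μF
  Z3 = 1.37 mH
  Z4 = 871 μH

Step 1 — Angular frequency: ω = 2π·f = 2π·6470 = 4.065e+04 rad/s.
Step 2 — Component impedances:
  Z1: Z = jωL = j·4.065e+04·0.000656 = 0 + j26.67 Ω
  Z2: Z = 1/(jωC) = -j/(ω·C) = 0 - j5.234 Ω
  Z3: Z = jωL = j·4.065e+04·0.00137 = 0 + j55.69 Ω
  Z4: Z = jωL = j·4.065e+04·0.000871 = 0 + j35.41 Ω
Step 3 — Ladder network (open output): work backward from the far end, alternating series and parallel combinations. Z_in = 0 + j21.12 Ω = 21.12∠90.0° Ω.

Z = 0 + j21.12 Ω = 21.12∠90.0° Ω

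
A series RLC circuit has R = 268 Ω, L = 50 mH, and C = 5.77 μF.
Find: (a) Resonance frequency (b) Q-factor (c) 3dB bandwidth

Step 1 — Resonance: ω₀ = 1/√(LC) = 1/√(0.05·5.77e-06) = 1862 rad/s.
Step 2 — f₀ = ω₀/(2π) = 296.3 Hz.
Step 3 — Series Q: Q = ω₀L/R = 1862·0.05/268 = 0.3473.
Step 4 — Bandwidth: Δω = ω₀/Q = 5360 rad/s; BW = Δω/(2π) = 853.1 Hz.

(a) f₀ = 296.3 Hz  (b) Q = 0.3473  (c) BW = 853.1 Hz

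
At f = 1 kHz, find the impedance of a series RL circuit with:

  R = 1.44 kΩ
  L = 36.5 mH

Step 1 — Angular frequency: ω = 2π·f = 2π·1000 = 6283 rad/s.
Step 2 — Component impedances:
  R: Z = R = 1440 Ω
  L: Z = jωL = j·6283·0.0365 = 0 + j229.3 Ω
Step 3 — Series combination: Z_total = R + L = 1440 + j229.3 Ω = 1458∠9.0° Ω.

Z = 1440 + j229.3 Ω = 1458∠9.0° Ω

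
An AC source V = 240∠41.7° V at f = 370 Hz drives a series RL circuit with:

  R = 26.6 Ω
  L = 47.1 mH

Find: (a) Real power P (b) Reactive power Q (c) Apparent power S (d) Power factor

Step 1 — Angular frequency: ω = 2π·f = 2π·370 = 2325 rad/s.
Step 2 — Component impedances:
  R: Z = R = 26.6 Ω
  L: Z = jωL = j·2325·0.0471 = 0 + j109.5 Ω
Step 3 — Series combination: Z_total = R + L = 26.6 + j109.5 Ω = 112.7∠76.3° Ω.
Step 4 — Source phasor: V = 240∠41.7° V = 179.2 + j159.7 V.
Step 5 — Current: I = V / Z = 1.752 - j1.211 A = 2.13∠-34.6° A.
Step 6 — Complex power: S = V·I* = 120.7 + j496.7 VA.
Step 7 — Real power: P = Re(S) = 120.7 W.
Step 8 — Reactive power: Q = Im(S) = 496.7 VAR.
Step 9 — Apparent power: |S| = 511.2 VA.
Step 10 — Power factor: PF = P/|S| = 0.2361 (lagging).

(a) P = 120.7 W  (b) Q = 496.7 VAR  (c) S = 511.2 VA  (d) PF = 0.2361 (lagging)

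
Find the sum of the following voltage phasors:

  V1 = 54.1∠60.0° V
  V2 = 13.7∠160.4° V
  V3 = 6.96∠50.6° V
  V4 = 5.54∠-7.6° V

Step 1 — Convert each phasor to rectangular form:
  V1 = 54.1·(cos(60.0°) + j·sin(60.0°)) = 27.05 + j46.85 V
  V2 = 13.7·(cos(160.4°) + j·sin(160.4°)) = -12.91 + j4.596 V
  V3 = 6.96·(cos(50.6°) + j·sin(50.6°)) = 4.418 + j5.378 V
  V4 = 5.54·(cos(-7.6°) + j·sin(-7.6°)) = 5.491 - j0.7327 V
Step 2 — Sum components: V_total = 24.05 + j56.09 V.
Step 3 — Convert to polar: |V_total| = 61.03 V, ∠V_total = 66.8°.

V_total = 61.03∠66.8° V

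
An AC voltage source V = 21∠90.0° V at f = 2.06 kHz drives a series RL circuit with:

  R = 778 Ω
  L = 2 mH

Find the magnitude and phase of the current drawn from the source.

Step 1 — Angular frequency: ω = 2π·f = 2π·2060 = 1.294e+04 rad/s.
Step 2 — Component impedances:
  R: Z = R = 778 Ω
  L: Z = jωL = j·1.294e+04·0.002 = 0 + j25.89 Ω
Step 3 — Series combination: Z_total = R + L = 778 + j25.89 Ω = 778.4∠1.9° Ω.
Step 4 — Source phasor: V = 21∠90.0° V = 0 + j21 V.
Step 5 — Ohm's law: I = V / Z_total = (0 + j21) / (778 + j25.89) = 0.0008971 + j0.02696 A.
Step 6 — Convert to polar: |I| = 0.02698 A, ∠I = 88.1°.

I = 0.02698∠88.1° A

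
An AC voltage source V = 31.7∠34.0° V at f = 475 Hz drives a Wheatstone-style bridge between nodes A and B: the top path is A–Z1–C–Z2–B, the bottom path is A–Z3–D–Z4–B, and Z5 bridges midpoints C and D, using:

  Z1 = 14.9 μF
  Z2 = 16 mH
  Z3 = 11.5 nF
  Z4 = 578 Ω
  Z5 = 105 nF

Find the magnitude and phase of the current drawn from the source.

Step 1 — Angular frequency: ω = 2π·f = 2π·475 = 2985 rad/s.
Step 2 — Component impedances:
  Z1: Z = 1/(jωC) = -j/(ω·C) = 0 - j22.49 Ω
  Z2: Z = jωL = j·2985·0.016 = 0 + j47.75 Ω
  Z3: Z = 1/(jωC) = -j/(ω·C) = 0 - j2.914e+04 Ω
  Z4: Z = R = 578 Ω
  Z5: Z = 1/(jωC) = -j/(ω·C) = 0 - j3191 Ω
Step 3 — Bridge requires nodal analysis (the Z5 bridge couples midpoints C and D, so the two paths cannot be reduced to a simple series/parallel combination). Setting node B to ground and injecting 1 A at node A, the 3-node admittance system at A, C, D solves to V_A = Z_AB = 0.1438 + j25.98 Ω = 25.98∠89.7° Ω.
Step 4 — Source phasor: V = 31.7∠34.0° V = 26.28 + j17.73 V.
Step 5 — Ohm's law: I = V / Z_total = (26.28 + j17.73) / (0.1438 + j25.98) = 0.6878 - j1.008 A.
Step 6 — Convert to polar: |I| = 1.22 A, ∠I = -55.7°.

I = 1.22∠-55.7° A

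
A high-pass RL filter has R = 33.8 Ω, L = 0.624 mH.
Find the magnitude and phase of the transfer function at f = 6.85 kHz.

Step 1 — Angular frequency: ω = 2π·6850 = 4.304e+04 rad/s.
Step 2 — Transfer function: H(jω) = jωL/(R + jωL).
Step 3 — Numerator jωL = j·26.86; denominator R + jωL = 33.8 + j26.86.
Step 4 — H = 0.387 + j0.4871.
Step 5 — Magnitude: |H| = 0.6221 (-4.1 dB); phase: φ = 51.5°.

|H| = 0.6221 (-4.1 dB), φ = 51.5°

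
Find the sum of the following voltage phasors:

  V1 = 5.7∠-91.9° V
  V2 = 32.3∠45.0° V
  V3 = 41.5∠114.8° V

Step 1 — Convert each phasor to rectangular form:
  V1 = 5.7·(cos(-91.9°) + j·sin(-91.9°)) = -0.189 - j5.697 V
  V2 = 32.3·(cos(45.0°) + j·sin(45.0°)) = 22.84 + j22.84 V
  V3 = 41.5·(cos(114.8°) + j·sin(114.8°)) = -17.41 + j37.67 V
Step 2 — Sum components: V_total = 5.243 + j54.82 V.
Step 3 — Convert to polar: |V_total| = 55.07 V, ∠V_total = 84.5°.

V_total = 55.07∠84.5° V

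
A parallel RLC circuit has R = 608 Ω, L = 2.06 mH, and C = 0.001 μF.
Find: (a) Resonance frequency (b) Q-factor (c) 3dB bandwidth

Step 1 — Resonance: ω₀ = 1/√(LC) = 1/√(0.00206·1e-09) = 6.967e+05 rad/s.
Step 2 — f₀ = ω₀/(2π) = 1.109e+05 Hz.
Step 3 — Parallel Q: Q = R/(ω₀L) = 608/(6.967e+05·0.00206) = 0.4236.
Step 4 — Bandwidth: Δω = ω₀/Q = 1.645e+06 rad/s; BW = Δω/(2π) = 2.618e+05 Hz.

(a) f₀ = 1.109e+05 Hz  (b) Q = 0.4236  (c) BW = 2.618e+05 Hz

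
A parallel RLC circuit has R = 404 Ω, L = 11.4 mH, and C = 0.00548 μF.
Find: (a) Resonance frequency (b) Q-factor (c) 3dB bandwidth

Step 1 — Resonance: ω₀ = 1/√(LC) = 1/√(0.0114·5.48e-09) = 1.265e+05 rad/s.
Step 2 — f₀ = ω₀/(2π) = 2.014e+04 Hz.
Step 3 — Parallel Q: Q = R/(ω₀L) = 404/(1.265e+05·0.0114) = 0.2801.
Step 4 — Bandwidth: Δω = ω₀/Q = 4.517e+05 rad/s; BW = Δω/(2π) = 7.189e+04 Hz.

(a) f₀ = 2.014e+04 Hz  (b) Q = 0.2801  (c) BW = 7.189e+04 Hz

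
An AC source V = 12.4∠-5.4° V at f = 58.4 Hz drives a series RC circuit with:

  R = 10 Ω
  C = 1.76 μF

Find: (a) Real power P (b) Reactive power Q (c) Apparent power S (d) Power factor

Step 1 — Angular frequency: ω = 2π·f = 2π·58.4 = 366.9 rad/s.
Step 2 — Component impedances:
  R: Z = R = 10 Ω
  C: Z = 1/(jωC) = -j/(ω·C) = 0 - j1548 Ω
Step 3 — Series combination: Z_total = R + C = 10 - j1548 Ω = 1548∠-89.6° Ω.
Step 4 — Source phasor: V = 12.4∠-5.4° V = 12.34 - j1.167 V.
Step 5 — Current: I = V / Z = 0.0008051 + j0.007967 A = 0.008008∠84.2° A.
Step 6 — Complex power: S = V·I* = 0.0006413 - j0.0993 VA.
Step 7 — Real power: P = Re(S) = 0.0006413 W.
Step 8 — Reactive power: Q = Im(S) = -0.0993 VAR.
Step 9 — Apparent power: |S| = 0.0993 VA.
Step 10 — Power factor: PF = P/|S| = 0.006458 (leading).

(a) P = 0.0006413 W  (b) Q = -0.0993 VAR  (c) S = 0.0993 VA  (d) PF = 0.006458 (leading)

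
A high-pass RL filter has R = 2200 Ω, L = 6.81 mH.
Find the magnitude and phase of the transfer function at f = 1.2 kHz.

Step 1 — Angular frequency: ω = 2π·1200 = 7540 rad/s.
Step 2 — Transfer function: H(jω) = jωL/(R + jωL).
Step 3 — Numerator jωL = j·51.35; denominator R + jωL = 2200 + j51.35.
Step 4 — H = 0.0005444 + j0.02333.
Step 5 — Magnitude: |H| = 0.02333 (-32.6 dB); phase: φ = 88.7°.

|H| = 0.02333 (-32.6 dB), φ = 88.7°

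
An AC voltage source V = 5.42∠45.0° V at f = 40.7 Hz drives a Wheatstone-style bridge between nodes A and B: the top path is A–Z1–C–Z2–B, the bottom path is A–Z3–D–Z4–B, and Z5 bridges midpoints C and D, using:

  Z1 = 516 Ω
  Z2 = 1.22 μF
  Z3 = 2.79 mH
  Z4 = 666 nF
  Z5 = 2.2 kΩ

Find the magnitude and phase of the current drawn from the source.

Step 1 — Angular frequency: ω = 2π·f = 2π·40.7 = 255.7 rad/s.
Step 2 — Component impedances:
  Z1: Z = R = 516 Ω
  Z2: Z = 1/(jωC) = -j/(ω·C) = 0 - j3205 Ω
  Z3: Z = jωL = j·255.7·0.00279 = 0 + j0.7135 Ω
  Z4: Z = 1/(jωC) = -j/(ω·C) = 0 - j5872 Ω
  Z5: Z = R = 2200 Ω
Step 3 — Bridge requires nodal analysis (the Z5 bridge couples midpoints C and D, so the two paths cannot be reduced to a simple series/parallel combination). Setting node B to ground and injecting 1 A at node A, the 3-node admittance system at A, C, D solves to V_A = Z_AB = 174.5 - j2081 Ω = 2089∠-85.2° Ω.
Step 4 — Source phasor: V = 5.42∠45.0° V = 3.833 + j3.833 V.
Step 5 — Ohm's law: I = V / Z_total = (3.833 + j3.833) / (174.5 - j2081) = -0.001675 + j0.001982 A.
Step 6 — Convert to polar: |I| = 0.002595 A, ∠I = 130.2°.

I = 0.002595∠130.2° A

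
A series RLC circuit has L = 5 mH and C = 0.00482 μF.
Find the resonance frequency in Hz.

Step 1 — Resonance condition Im(Z)=0 gives ω₀ = 1/√(LC).
Step 2 — ω₀ = 1/√(0.005·4.82e-09) = 2.037e+05 rad/s.
Step 3 — f₀ = ω₀/(2π) = 3.242e+04 Hz.

f₀ = 3.242e+04 Hz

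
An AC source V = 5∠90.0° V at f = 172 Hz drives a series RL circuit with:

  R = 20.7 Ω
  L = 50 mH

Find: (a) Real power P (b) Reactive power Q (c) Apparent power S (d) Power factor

Step 1 — Angular frequency: ω = 2π·f = 2π·172 = 1081 rad/s.
Step 2 — Component impedances:
  R: Z = R = 20.7 Ω
  L: Z = jωL = j·1081·0.05 = 0 + j54.04 Ω
Step 3 — Series combination: Z_total = R + L = 20.7 + j54.04 Ω = 57.86∠69.0° Ω.
Step 4 — Source phasor: V = 5∠90.0° V = 0 + j5 V.
Step 5 — Current: I = V / Z = 0.08069 + j0.03091 A = 0.08641∠21.0° A.
Step 6 — Complex power: S = V·I* = 0.1546 + j0.4035 VA.
Step 7 — Real power: P = Re(S) = 0.1546 W.
Step 8 — Reactive power: Q = Im(S) = 0.4035 VAR.
Step 9 — Apparent power: |S| = 0.432 VA.
Step 10 — Power factor: PF = P/|S| = 0.3577 (lagging).

(a) P = 0.1546 W  (b) Q = 0.4035 VAR  (c) S = 0.432 VA  (d) PF = 0.3577 (lagging)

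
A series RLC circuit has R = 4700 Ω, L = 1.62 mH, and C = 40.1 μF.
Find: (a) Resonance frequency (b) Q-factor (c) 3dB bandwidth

Step 1 — Resonance condition Im(Z)=0 gives ω₀ = 1/√(LC).
Step 2 — ω₀ = 1/√(0.00162·4.01e-05) = 3923 rad/s.
Step 3 — f₀ = ω₀/(2π) = 624.4 Hz.
Step 4 — Series Q: Q = ω₀L/R = 3923·0.00162/4700 = 0.001352.
Step 5 — 3dB bandwidth: Δω = ω₀/Q = 2.901e+06 rad/s; BW = Δω/(2π) = 4.617e+05 Hz.

(a) f₀ = 624.4 Hz  (b) Q = 0.001352  (c) BW = 4.617e+05 Hz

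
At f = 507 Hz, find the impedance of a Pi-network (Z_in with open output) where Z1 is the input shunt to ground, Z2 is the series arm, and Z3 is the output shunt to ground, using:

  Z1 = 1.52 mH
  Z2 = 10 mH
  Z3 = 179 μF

Step 1 — Angular frequency: ω = 2π·f = 2π·507 = 3186 rad/s.
Step 2 — Component impedances:
  Z1: Z = jωL = j·3186·0.00152 = 0 + j4.842 Ω
  Z2: Z = jωL = j·3186·0.01 = 0 + j31.86 Ω
  Z3: Z = 1/(jωC) = -j/(ω·C) = 0 - j1.754 Ω
Step 3 — With open output, the series arm Z2 and the output shunt Z3 appear in series to ground: Z2 + Z3 = 0 + j30.1 Ω.
Step 4 — Parallel with input shunt Z1: Z_in = Z1 || (Z2 + Z3) = 0 + j4.171 Ω = 4.171∠90.0° Ω.

Z = 0 + j4.171 Ω = 4.171∠90.0° Ω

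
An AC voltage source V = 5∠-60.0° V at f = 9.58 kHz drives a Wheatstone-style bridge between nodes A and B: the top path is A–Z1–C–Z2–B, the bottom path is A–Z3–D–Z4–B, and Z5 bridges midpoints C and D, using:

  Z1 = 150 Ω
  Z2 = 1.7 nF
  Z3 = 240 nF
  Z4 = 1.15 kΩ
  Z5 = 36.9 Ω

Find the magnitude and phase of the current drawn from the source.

Step 1 — Angular frequency: ω = 2π·f = 2π·9580 = 6.019e+04 rad/s.
Step 2 — Component impedances:
  Z1: Z = R = 150 Ω
  Z2: Z = 1/(jωC) = -j/(ω·C) = 0 - j9773 Ω
  Z3: Z = 1/(jωC) = -j/(ω·C) = 0 - j69.22 Ω
  Z4: Z = R = 1150 Ω
  Z5: Z = R = 36.9 Ω
Step 3 — Bridge requires nodal analysis (the Z5 bridge couples midpoints C and D, so the two paths cannot be reduced to a simple series/parallel combination). Setting node B to ground and injecting 1 A at node A, the 3-node admittance system at A, C, D solves to V_A = Z_AB = 1154 - j194.9 Ω = 1170∠-9.6° Ω.
Step 4 — Source phasor: V = 5∠-60.0° V = 2.5 - j4.33 V.
Step 5 — Ohm's law: I = V / Z_total = (2.5 - j4.33) / (1154 - j194.9) = 0.002724 - j0.003294 A.
Step 6 — Convert to polar: |I| = 0.004274 A, ∠I = -50.4°.

I = 0.004274∠-50.4° A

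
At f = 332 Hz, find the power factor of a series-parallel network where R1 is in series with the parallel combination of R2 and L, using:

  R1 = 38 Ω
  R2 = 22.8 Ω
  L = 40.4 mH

Step 1 — Angular frequency: ω = 2π·f = 2π·332 = 2086 rad/s.
Step 2 — Component impedances:
  R1: Z = R = 38 Ω
  R2: Z = R = 22.8 Ω
  L: Z = jωL = j·2086·0.0404 = 0 + j84.28 Ω
Step 3 — Parallel branch: R2 || L = 1/(1/R2 + 1/L) = 21.25 + j5.748 Ω.
Step 4 — Series with R1: Z_total = R1 + (R2 || L) = 59.25 + j5.748 Ω = 59.52∠5.5° Ω.
Step 5 — Power factor: PF = cos(φ) = Re(Z)/|Z| = 59.245/59.523 = 0.9953.
Step 6 — Type: Im(Z) = 5.748 ⇒ lagging (phase φ = 5.5°).

PF = 0.9953 (lagging, φ = 5.5°)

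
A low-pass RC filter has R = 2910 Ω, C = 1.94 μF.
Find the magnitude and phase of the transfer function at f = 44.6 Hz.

Step 1 — Angular frequency: ω = 2π·44.6 = 280.2 rad/s.
Step 2 — Transfer function: H(jω) = 1/(1 + jωRC).
Step 3 — Denominator: 1 + jωRC = 1 + j·280.2·2910·1.94e-06 = 1 + j1.582.
Step 4 — H = 0.2855 - j0.4516.
Step 5 — Magnitude: |H| = 0.5343 (-5.4 dB); phase: φ = -57.7°.

|H| = 0.5343 (-5.4 dB), φ = -57.7°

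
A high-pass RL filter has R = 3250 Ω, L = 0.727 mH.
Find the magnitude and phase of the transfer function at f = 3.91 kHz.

Step 1 — Angular frequency: ω = 2π·3910 = 2.457e+04 rad/s.
Step 2 — Transfer function: H(jω) = jωL/(R + jωL).
Step 3 — Numerator jωL = j·17.86; denominator R + jωL = 3250 + j17.86.
Step 4 — H = 3.02e-05 + j0.005495.
Step 5 — Magnitude: |H| = 0.005495 (-45.2 dB); phase: φ = 89.7°.

|H| = 0.005495 (-45.2 dB), φ = 89.7°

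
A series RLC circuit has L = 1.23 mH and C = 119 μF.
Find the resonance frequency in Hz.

Step 1 — Resonance condition Im(Z)=0 gives ω₀ = 1/√(LC).
Step 2 — ω₀ = 1/√(0.00123·0.000119) = 2614 rad/s.
Step 3 — f₀ = ω₀/(2π) = 416 Hz.

f₀ = 416 Hz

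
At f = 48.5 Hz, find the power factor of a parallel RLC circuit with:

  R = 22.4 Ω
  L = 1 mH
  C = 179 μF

Step 1 — Angular frequency: ω = 2π·f = 2π·48.5 = 304.7 rad/s.
Step 2 — Component impedances:
  R: Z = R = 22.4 Ω
  L: Z = jωL = j·304.7·0.001 = 0 + j0.3047 Ω
  C: Z = 1/(jωC) = -j/(ω·C) = 0 - j18.33 Ω
Step 3 — Parallel combination: 1/Z_total = 1/R + 1/L + 1/C; Z_total = 0.004286 + j0.3098 Ω = 0.3099∠89.2° Ω.
Step 4 — Power factor: PF = cos(φ) = Re(Z)/|Z| = 0.004286/0.3099 = 0.01383.
Step 5 — Type: Im(Z) = 0.3098 ⇒ lagging (phase φ = 89.2°).

PF = 0.01383 (lagging, φ = 89.2°)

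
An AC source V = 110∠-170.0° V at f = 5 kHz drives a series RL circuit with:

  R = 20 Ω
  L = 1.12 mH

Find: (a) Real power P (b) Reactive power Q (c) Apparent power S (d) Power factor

Step 1 — Angular frequency: ω = 2π·f = 2π·5000 = 3.142e+04 rad/s.
Step 2 — Component impedances:
  R: Z = R = 20 Ω
  L: Z = jωL = j·3.142e+04·0.00112 = 0 + j35.19 Ω
Step 3 — Series combination: Z_total = R + L = 20 + j35.19 Ω = 40.47∠60.4° Ω.
Step 4 — Source phasor: V = 110∠-170.0° V = -108.3 - j19.1 V.
Step 5 — Current: I = V / Z = -1.733 + j2.094 A = 2.718∠129.6° A.
Step 6 — Complex power: S = V·I* = 147.7 + j259.9 VA.
Step 7 — Real power: P = Re(S) = 147.7 W.
Step 8 — Reactive power: Q = Im(S) = 259.9 VAR.
Step 9 — Apparent power: |S| = 299 VA.
Step 10 — Power factor: PF = P/|S| = 0.4942 (lagging).

(a) P = 147.7 W  (b) Q = 259.9 VAR  (c) S = 299 VA  (d) PF = 0.4942 (lagging)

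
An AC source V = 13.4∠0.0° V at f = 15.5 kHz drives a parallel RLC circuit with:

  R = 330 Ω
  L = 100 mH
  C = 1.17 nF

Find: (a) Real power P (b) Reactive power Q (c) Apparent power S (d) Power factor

Step 1 — Angular frequency: ω = 2π·f = 2π·1.55e+04 = 9.739e+04 rad/s.
Step 2 — Component impedances:
  R: Z = R = 330 Ω
  L: Z = jωL = j·9.739e+04·0.1 = 0 + j9739 Ω
  C: Z = 1/(jωC) = -j/(ω·C) = 0 - j8776 Ω
Step 3 — Parallel combination: 1/Z_total = 1/R + 1/L + 1/C; Z_total = 330 - j1.227 Ω = 330∠-0.2° Ω.
Step 4 — Source phasor: V = 13.4∠0.0° V = 13.4 V.
Step 5 — Current: I = V / Z = 0.04061 + j0.000151 A = 0.04061∠0.2° A.
Step 6 — Complex power: S = V·I* = 0.5441 - j0.002023 VA.
Step 7 — Real power: P = Re(S) = 0.5441 W.
Step 8 — Reactive power: Q = Im(S) = -0.002023 VAR.
Step 9 — Apparent power: |S| = 0.5441 VA.
Step 10 — Power factor: PF = P/|S| = 1 (leading).

(a) P = 0.5441 W  (b) Q = -0.002023 VAR  (c) S = 0.5441 VA  (d) PF = 1 (leading)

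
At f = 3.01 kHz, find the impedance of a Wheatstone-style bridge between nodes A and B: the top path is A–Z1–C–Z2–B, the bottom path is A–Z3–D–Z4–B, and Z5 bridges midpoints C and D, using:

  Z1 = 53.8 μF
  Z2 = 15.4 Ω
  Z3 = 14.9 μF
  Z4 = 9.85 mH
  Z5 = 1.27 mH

Step 1 — Angular frequency: ω = 2π·f = 2π·3010 = 1.891e+04 rad/s.
Step 2 — Component impedances:
  Z1: Z = 1/(jωC) = -j/(ω·C) = 0 - j0.9828 Ω
  Z2: Z = R = 15.4 Ω
  Z3: Z = 1/(jωC) = -j/(ω·C) = 0 - j3.549 Ω
  Z4: Z = jωL = j·1.891e+04·0.00985 = 0 + j186.3 Ω
  Z5: Z = jωL = j·1.891e+04·0.00127 = 0 + j24.02 Ω
Step 3 — Bridge requires nodal analysis (the Z5 bridge couples midpoints C and D, so the two paths cannot be reduced to a simple series/parallel combination). Setting node B to ground and injecting 1 A at node A, the 3-node admittance system at A, C, D solves to V_A = Z_AB = 15.49 + j0.28 Ω = 15.5∠1.0° Ω.

Z = 15.49 + j0.28 Ω = 15.5∠1.0° Ω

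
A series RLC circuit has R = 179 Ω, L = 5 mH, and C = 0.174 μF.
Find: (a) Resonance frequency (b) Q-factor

Step 1 — Resonance condition Im(Z)=0 gives ω₀ = 1/√(LC).
Step 2 — ω₀ = 1/√(0.005·1.74e-07) = 3.39e+04 rad/s.
Step 3 — f₀ = ω₀/(2π) = 5396 Hz.
Step 4 — Series Q: Q = ω₀L/R = 3.39e+04·0.005/179 = 0.947.

(a) f₀ = 5396 Hz  (b) Q = 0.947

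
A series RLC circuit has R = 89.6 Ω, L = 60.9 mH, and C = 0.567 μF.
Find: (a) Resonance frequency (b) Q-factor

Step 1 — Resonance condition Im(Z)=0 gives ω₀ = 1/√(LC).
Step 2 — ω₀ = 1/√(0.0609·5.67e-07) = 5381 rad/s.
Step 3 — f₀ = ω₀/(2π) = 856.5 Hz.
Step 4 — Series Q: Q = ω₀L/R = 5381·0.0609/89.6 = 3.658.

(a) f₀ = 856.5 Hz  (b) Q = 3.658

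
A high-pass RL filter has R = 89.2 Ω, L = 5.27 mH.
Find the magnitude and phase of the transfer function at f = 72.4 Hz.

Step 1 — Angular frequency: ω = 2π·72.4 = 454.9 rad/s.
Step 2 — Transfer function: H(jω) = jωL/(R + jωL).
Step 3 — Numerator jωL = j·2.397; denominator R + jωL = 89.2 + j2.397.
Step 4 — H = 0.0007218 + j0.02686.
Step 5 — Magnitude: |H| = 0.02687 (-31.4 dB); phase: φ = 88.5°.

|H| = 0.02687 (-31.4 dB), φ = 88.5°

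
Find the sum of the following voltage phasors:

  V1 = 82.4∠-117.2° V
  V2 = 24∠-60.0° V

Step 1 — Convert each phasor to rectangular form:
  V1 = 82.4·(cos(-117.2°) + j·sin(-117.2°)) = -37.66 - j73.29 V
  V2 = 24·(cos(-60.0°) + j·sin(-60.0°)) = 12 - j20.78 V
Step 2 — Sum components: V_total = -25.66 - j94.07 V.
Step 3 — Convert to polar: |V_total| = 97.51 V, ∠V_total = -105.3°.

V_total = 97.51∠-105.3° V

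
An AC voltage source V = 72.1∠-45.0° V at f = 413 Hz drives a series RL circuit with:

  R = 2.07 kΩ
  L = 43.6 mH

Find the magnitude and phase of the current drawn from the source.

Step 1 — Angular frequency: ω = 2π·f = 2π·413 = 2595 rad/s.
Step 2 — Component impedances:
  R: Z = R = 2070 Ω
  L: Z = jωL = j·2595·0.0436 = 0 + j113.1 Ω
Step 3 — Series combination: Z_total = R + L = 2070 + j113.1 Ω = 2073∠3.1° Ω.
Step 4 — Source phasor: V = 72.1∠-45.0° V = 50.98 - j50.98 V.
Step 5 — Ohm's law: I = V / Z_total = (50.98 - j50.98) / (2070 + j113.1) = 0.02321 - j0.0259 A.
Step 6 — Convert to polar: |I| = 0.03478 A, ∠I = -48.1°.

I = 0.03478∠-48.1° A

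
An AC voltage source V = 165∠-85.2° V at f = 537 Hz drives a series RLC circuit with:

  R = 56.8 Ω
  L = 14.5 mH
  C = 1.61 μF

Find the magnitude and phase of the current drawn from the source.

Step 1 — Angular frequency: ω = 2π·f = 2π·537 = 3374 rad/s.
Step 2 — Component impedances:
  R: Z = R = 56.8 Ω
  L: Z = jωL = j·3374·0.0145 = 0 + j48.92 Ω
  C: Z = 1/(jωC) = -j/(ω·C) = 0 - j184.1 Ω
Step 3 — Series combination: Z_total = R + L + C = 56.8 - j135.2 Ω = 146.6∠-67.2° Ω.
Step 4 — Source phasor: V = 165∠-85.2° V = 13.81 - j164.4 V.
Step 5 — Ohm's law: I = V / Z_total = (13.81 - j164.4) / (56.8 - j135.2) = 1.07 - j0.3477 A.
Step 6 — Convert to polar: |I| = 1.125 A, ∠I = -18.0°.

I = 1.125∠-18.0° A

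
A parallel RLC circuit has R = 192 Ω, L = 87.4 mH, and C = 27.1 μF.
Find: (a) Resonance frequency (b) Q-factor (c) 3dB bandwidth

Step 1 — Resonance: ω₀ = 1/√(LC) = 1/√(0.0874·2.71e-05) = 649.8 rad/s.
Step 2 — f₀ = ω₀/(2π) = 103.4 Hz.
Step 3 — Parallel Q: Q = R/(ω₀L) = 192/(649.8·0.0874) = 3.381.
Step 4 — Bandwidth: Δω = ω₀/Q = 192.2 rad/s; BW = Δω/(2π) = 30.59 Hz.

(a) f₀ = 103.4 Hz  (b) Q = 3.381  (c) BW = 30.59 Hz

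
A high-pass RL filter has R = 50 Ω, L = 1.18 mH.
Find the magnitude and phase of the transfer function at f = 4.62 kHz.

Step 1 — Angular frequency: ω = 2π·4620 = 2.903e+04 rad/s.
Step 2 — Transfer function: H(jω) = jωL/(R + jωL).
Step 3 — Numerator jωL = j·34.25; denominator R + jωL = 50 + j34.25.
Step 4 — H = 0.3194 + j0.4662.
Step 5 — Magnitude: |H| = 0.5652 (-5.0 dB); phase: φ = 55.6°.

|H| = 0.5652 (-5.0 dB), φ = 55.6°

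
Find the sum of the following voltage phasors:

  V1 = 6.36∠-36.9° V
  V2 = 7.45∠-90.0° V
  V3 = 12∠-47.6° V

Step 1 — Convert each phasor to rectangular form:
  V1 = 6.36·(cos(-36.9°) + j·sin(-36.9°)) = 5.086 - j3.819 V
  V2 = 7.45·(cos(-90.0°) + j·sin(-90.0°)) = 0 - j7.45 V
  V3 = 12·(cos(-47.6°) + j·sin(-47.6°)) = 8.092 - j8.861 V
Step 2 — Sum components: V_total = 13.18 - j20.13 V.
Step 3 — Convert to polar: |V_total| = 24.06 V, ∠V_total = -56.8°.

V_total = 24.06∠-56.8° V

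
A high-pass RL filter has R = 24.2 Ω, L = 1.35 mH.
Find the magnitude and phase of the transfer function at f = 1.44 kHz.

Step 1 — Angular frequency: ω = 2π·1440 = 9048 rad/s.
Step 2 — Transfer function: H(jω) = jωL/(R + jωL).
Step 3 — Numerator jωL = j·12.21; denominator R + jωL = 24.2 + j12.21.
Step 4 — H = 0.203 + j0.4023.
Step 5 — Magnitude: |H| = 0.4506 (-6.9 dB); phase: φ = 63.2°.

|H| = 0.4506 (-6.9 dB), φ = 63.2°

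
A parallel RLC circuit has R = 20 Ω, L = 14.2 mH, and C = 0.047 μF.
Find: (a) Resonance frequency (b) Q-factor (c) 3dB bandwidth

Step 1 — Resonance: ω₀ = 1/√(LC) = 1/√(0.0142·4.7e-08) = 3.871e+04 rad/s.
Step 2 — f₀ = ω₀/(2π) = 6161 Hz.
Step 3 — Parallel Q: Q = R/(ω₀L) = 20/(3.871e+04·0.0142) = 0.03639.
Step 4 — Bandwidth: Δω = ω₀/Q = 1.064e+06 rad/s; BW = Δω/(2π) = 1.693e+05 Hz.

(a) f₀ = 6161 Hz  (b) Q = 0.03639  (c) BW = 1.693e+05 Hz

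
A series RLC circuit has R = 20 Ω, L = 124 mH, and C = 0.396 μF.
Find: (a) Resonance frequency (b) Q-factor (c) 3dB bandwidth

Step 1 — Resonance: ω₀ = 1/√(LC) = 1/√(0.124·3.96e-07) = 4513 rad/s.
Step 2 — f₀ = ω₀/(2π) = 718.2 Hz.
Step 3 — Series Q: Q = ω₀L/R = 4513·0.124/20 = 27.98.
Step 4 — Bandwidth: Δω = ω₀/Q = 161.3 rad/s; BW = Δω/(2π) = 25.67 Hz.

(a) f₀ = 718.2 Hz  (b) Q = 27.98  (c) BW = 25.67 Hz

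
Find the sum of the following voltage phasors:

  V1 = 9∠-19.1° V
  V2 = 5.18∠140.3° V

Step 1 — Convert each phasor to rectangular form:
  V1 = 9·(cos(-19.1°) + j·sin(-19.1°)) = 8.505 - j2.945 V
  V2 = 5.18·(cos(140.3°) + j·sin(140.3°)) = -3.985 + j3.309 V
Step 2 — Sum components: V_total = 4.519 + j0.3639 V.
Step 3 — Convert to polar: |V_total| = 4.534 V, ∠V_total = 4.6°.

V_total = 4.534∠4.6° V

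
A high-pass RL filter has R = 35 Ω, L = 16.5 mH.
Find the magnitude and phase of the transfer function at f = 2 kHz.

Step 1 — Angular frequency: ω = 2π·2000 = 1.257e+04 rad/s.
Step 2 — Transfer function: H(jω) = jωL/(R + jωL).
Step 3 — Numerator jωL = j·207.3; denominator R + jωL = 35 + j207.3.
Step 4 — H = 0.9723 + j0.1641.
Step 5 — Magnitude: |H| = 0.9861 (-0.1 dB); phase: φ = 9.6°.

|H| = 0.9861 (-0.1 dB), φ = 9.6°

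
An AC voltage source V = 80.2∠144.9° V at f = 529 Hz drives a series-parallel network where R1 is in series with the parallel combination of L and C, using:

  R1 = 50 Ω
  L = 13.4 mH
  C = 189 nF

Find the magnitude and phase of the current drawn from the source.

Step 1 — Angular frequency: ω = 2π·f = 2π·529 = 3324 rad/s.
Step 2 — Component impedances:
  R1: Z = R = 50 Ω
  L: Z = jωL = j·3324·0.0134 = 0 + j44.54 Ω
  C: Z = 1/(jωC) = -j/(ω·C) = 0 - j1592 Ω
Step 3 — Parallel branch: L || C = 1/(1/L + 1/C) = 0 + j45.82 Ω.
Step 4 — Series with R1: Z_total = R1 + (L || C) = 50 + j45.82 Ω = 67.82∠42.5° Ω.
Step 5 — Source phasor: V = 80.2∠144.9° V = -65.62 + j46.12 V.
Step 6 — Ohm's law: I = V / Z_total = (-65.62 + j46.12) / (50 + j45.82) = -0.2539 + j1.155 A.
Step 7 — Convert to polar: |I| = 1.183 A, ∠I = 102.4°.

I = 1.183∠102.4° A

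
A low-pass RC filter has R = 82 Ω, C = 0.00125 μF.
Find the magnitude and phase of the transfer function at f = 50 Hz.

Step 1 — Angular frequency: ω = 2π·50 = 314.2 rad/s.
Step 2 — Transfer function: H(jω) = 1/(1 + jωRC).
Step 3 — Denominator: 1 + jωRC = 1 + j·314.2·82·1.25e-09 = 1 + j3.22e-05.
Step 4 — H = 1 - j3.22e-05.
Step 5 — Magnitude: |H| = 1 (-0.0 dB); phase: φ = -0.0°.

|H| = 1 (-0.0 dB), φ = -0.0°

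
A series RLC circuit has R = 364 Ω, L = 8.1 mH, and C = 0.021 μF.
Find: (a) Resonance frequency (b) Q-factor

Step 1 — Resonance condition Im(Z)=0 gives ω₀ = 1/√(LC).
Step 2 — ω₀ = 1/√(0.0081·2.1e-08) = 7.667e+04 rad/s.
Step 3 — f₀ = ω₀/(2π) = 1.22e+04 Hz.
Step 4 — Series Q: Q = ω₀L/R = 7.667e+04·0.0081/364 = 1.706.

(a) f₀ = 1.22e+04 Hz  (b) Q = 1.706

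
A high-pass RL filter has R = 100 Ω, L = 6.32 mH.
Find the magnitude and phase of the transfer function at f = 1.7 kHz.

Step 1 — Angular frequency: ω = 2π·1700 = 1.068e+04 rad/s.
Step 2 — Transfer function: H(jω) = jωL/(R + jωL).
Step 3 — Numerator jωL = j·67.51; denominator R + jωL = 100 + j67.51.
Step 4 — H = 0.3131 + j0.4637.
Step 5 — Magnitude: |H| = 0.5595 (-5.0 dB); phase: φ = 56.0°.

|H| = 0.5595 (-5.0 dB), φ = 56.0°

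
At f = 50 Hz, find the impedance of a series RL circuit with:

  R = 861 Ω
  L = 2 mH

Step 1 — Angular frequency: ω = 2π·f = 2π·50 = 314.2 rad/s.
Step 2 — Component impedances:
  R: Z = R = 861 Ω
  L: Z = jωL = j·314.2·0.002 = 0 + j0.6283 Ω
Step 3 — Series combination: Z_total = R + L = 861 + j0.6283 Ω = 861∠0.0° Ω.

Z = 861 + j0.6283 Ω = 861∠0.0° Ω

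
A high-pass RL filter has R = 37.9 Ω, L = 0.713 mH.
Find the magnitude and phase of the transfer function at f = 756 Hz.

Step 1 — Angular frequency: ω = 2π·756 = 4750 rad/s.
Step 2 — Transfer function: H(jω) = jωL/(R + jωL).
Step 3 — Numerator jωL = j·3.387; denominator R + jωL = 37.9 + j3.387.
Step 4 — H = 0.007922 + j0.08865.
Step 5 — Magnitude: |H| = 0.08901 (-21.0 dB); phase: φ = 84.9°.

|H| = 0.08901 (-21.0 dB), φ = 84.9°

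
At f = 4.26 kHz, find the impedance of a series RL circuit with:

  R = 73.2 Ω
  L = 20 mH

Step 1 — Angular frequency: ω = 2π·f = 2π·4260 = 2.677e+04 rad/s.
Step 2 — Component impedances:
  R: Z = R = 73.2 Ω
  L: Z = jωL = j·2.677e+04·0.02 = 0 + j535.3 Ω
Step 3 — Series combination: Z_total = R + L = 73.2 + j535.3 Ω = 540.3∠82.2° Ω.

Z = 73.2 + j535.3 Ω = 540.3∠82.2° Ω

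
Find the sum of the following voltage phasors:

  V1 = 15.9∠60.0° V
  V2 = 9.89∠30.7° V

Step 1 — Convert each phasor to rectangular form:
  V1 = 15.9·(cos(60.0°) + j·sin(60.0°)) = 7.95 + j13.77 V
  V2 = 9.89·(cos(30.7°) + j·sin(30.7°)) = 8.504 + j5.049 V
Step 2 — Sum components: V_total = 16.45 + j18.82 V.
Step 3 — Convert to polar: |V_total| = 25 V, ∠V_total = 48.8°.

V_total = 25∠48.8° V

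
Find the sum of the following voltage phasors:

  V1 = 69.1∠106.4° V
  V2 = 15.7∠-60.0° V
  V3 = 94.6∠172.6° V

Step 1 — Convert each phasor to rectangular form:
  V1 = 69.1·(cos(106.4°) + j·sin(106.4°)) = -19.51 + j66.29 V
  V2 = 15.7·(cos(-60.0°) + j·sin(-60.0°)) = 7.85 - j13.6 V
  V3 = 94.6·(cos(172.6°) + j·sin(172.6°)) = -93.81 + j12.18 V
Step 2 — Sum components: V_total = -105.5 + j64.88 V.
Step 3 — Convert to polar: |V_total| = 123.8 V, ∠V_total = 148.4°.

V_total = 123.8∠148.4° V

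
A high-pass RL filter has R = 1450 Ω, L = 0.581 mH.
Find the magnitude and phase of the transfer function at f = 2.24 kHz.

Step 1 — Angular frequency: ω = 2π·2240 = 1.407e+04 rad/s.
Step 2 — Transfer function: H(jω) = jωL/(R + jωL).
Step 3 — Numerator jωL = j·8.177; denominator R + jωL = 1450 + j8.177.
Step 4 — H = 3.18e-05 + j0.005639.
Step 5 — Magnitude: |H| = 0.005639 (-45.0 dB); phase: φ = 89.7°.

|H| = 0.005639 (-45.0 dB), φ = 89.7°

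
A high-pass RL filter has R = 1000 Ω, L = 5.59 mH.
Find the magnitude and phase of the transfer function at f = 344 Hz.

Step 1 — Angular frequency: ω = 2π·344 = 2161 rad/s.
Step 2 — Transfer function: H(jω) = jωL/(R + jωL).
Step 3 — Numerator jωL = j·12.08; denominator R + jωL = 1000 + j12.08.
Step 4 — H = 0.000146 + j0.01208.
Step 5 — Magnitude: |H| = 0.01208 (-38.4 dB); phase: φ = 89.3°.

|H| = 0.01208 (-38.4 dB), φ = 89.3°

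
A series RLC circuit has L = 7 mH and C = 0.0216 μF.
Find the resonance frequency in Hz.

Step 1 — Resonance condition Im(Z)=0 gives ω₀ = 1/√(LC).
Step 2 — ω₀ = 1/√(0.007·2.16e-08) = 8.133e+04 rad/s.
Step 3 — f₀ = ω₀/(2π) = 1.294e+04 Hz.

f₀ = 1.294e+04 Hz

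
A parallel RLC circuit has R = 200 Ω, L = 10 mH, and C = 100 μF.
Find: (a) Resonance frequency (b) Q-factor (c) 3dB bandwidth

Step 1 — Resonance: ω₀ = 1/√(LC) = 1/√(0.01·0.0001) = 1000 rad/s.
Step 2 — f₀ = ω₀/(2π) = 159.2 Hz.
Step 3 — Parallel Q: Q = R/(ω₀L) = 200/(1000·0.01) = 20.
Step 4 — Bandwidth: Δω = ω₀/Q = 50 rad/s; BW = Δω/(2π) = 7.958 Hz.

(a) f₀ = 159.2 Hz  (b) Q = 20  (c) BW = 7.958 Hz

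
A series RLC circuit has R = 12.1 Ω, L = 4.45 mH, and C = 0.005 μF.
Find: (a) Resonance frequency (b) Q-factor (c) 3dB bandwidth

Step 1 — Resonance: ω₀ = 1/√(LC) = 1/√(0.00445·5e-09) = 2.12e+05 rad/s.
Step 2 — f₀ = ω₀/(2π) = 3.374e+04 Hz.
Step 3 — Series Q: Q = ω₀L/R = 2.12e+05·0.00445/12.1 = 77.97.
Step 4 — Bandwidth: Δω = ω₀/Q = 2719 rad/s; BW = Δω/(2π) = 432.8 Hz.

(a) f₀ = 3.374e+04 Hz  (b) Q = 77.97  (c) BW = 432.8 Hz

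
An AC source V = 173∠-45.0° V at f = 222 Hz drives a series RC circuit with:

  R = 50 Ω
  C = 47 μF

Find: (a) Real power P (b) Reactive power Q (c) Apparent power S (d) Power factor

Step 1 — Angular frequency: ω = 2π·f = 2π·222 = 1395 rad/s.
Step 2 — Component impedances:
  R: Z = R = 50 Ω
  C: Z = 1/(jωC) = -j/(ω·C) = 0 - j15.25 Ω
Step 3 — Series combination: Z_total = R + C = 50 - j15.25 Ω = 52.27∠-17.0° Ω.
Step 4 — Source phasor: V = 173∠-45.0° V = 122.3 - j122.3 V.
Step 5 — Current: I = V / Z = 2.921 - j1.555 A = 3.309∠-28.0° A.
Step 6 — Complex power: S = V·I* = 547.6 - j167.1 VA.
Step 7 — Real power: P = Re(S) = 547.6 W.
Step 8 — Reactive power: Q = Im(S) = -167.1 VAR.
Step 9 — Apparent power: |S| = 572.5 VA.
Step 10 — Power factor: PF = P/|S| = 0.9565 (leading).

(a) P = 547.6 W  (b) Q = -167.1 VAR  (c) S = 572.5 VA  (d) PF = 0.9565 (leading)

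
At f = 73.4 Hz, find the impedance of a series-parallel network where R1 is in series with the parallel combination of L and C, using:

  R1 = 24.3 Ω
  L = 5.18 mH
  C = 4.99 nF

Step 1 — Angular frequency: ω = 2π·f = 2π·73.4 = 461.2 rad/s.
Step 2 — Component impedances:
  R1: Z = R = 24.3 Ω
  L: Z = jωL = j·461.2·0.00518 = 0 + j2.389 Ω
  C: Z = 1/(jωC) = -j/(ω·C) = 0 - j4.345e+05 Ω
Step 3 — Parallel branch: L || C = 1/(1/L + 1/C) = 0 + j2.389 Ω.
Step 4 — Series with R1: Z_total = R1 + (L || C) = 24.3 + j2.389 Ω = 24.42∠5.6° Ω.

Z = 24.3 + j2.389 Ω = 24.42∠5.6° Ω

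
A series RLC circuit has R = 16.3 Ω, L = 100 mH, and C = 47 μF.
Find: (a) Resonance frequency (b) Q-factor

Step 1 — Resonance condition Im(Z)=0 gives ω₀ = 1/√(LC).
Step 2 — ω₀ = 1/√(0.1·4.7e-05) = 461.3 rad/s.
Step 3 — f₀ = ω₀/(2π) = 73.41 Hz.
Step 4 — Series Q: Q = ω₀L/R = 461.3·0.1/16.3 = 2.83.

(a) f₀ = 73.41 Hz  (b) Q = 2.83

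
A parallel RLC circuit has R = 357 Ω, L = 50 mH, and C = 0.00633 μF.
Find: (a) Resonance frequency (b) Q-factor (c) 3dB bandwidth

Step 1 — Resonance: ω₀ = 1/√(LC) = 1/√(0.05·6.33e-09) = 5.621e+04 rad/s.
Step 2 — f₀ = ω₀/(2π) = 8946 Hz.
Step 3 — Parallel Q: Q = R/(ω₀L) = 357/(5.621e+04·0.05) = 0.127.
Step 4 — Bandwidth: Δω = ω₀/Q = 4.425e+05 rad/s; BW = Δω/(2π) = 7.043e+04 Hz.

(a) f₀ = 8946 Hz  (b) Q = 0.127  (c) BW = 7.043e+04 Hz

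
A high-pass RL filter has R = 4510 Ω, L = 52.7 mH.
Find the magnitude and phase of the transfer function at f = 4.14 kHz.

Step 1 — Angular frequency: ω = 2π·4140 = 2.601e+04 rad/s.
Step 2 — Transfer function: H(jω) = jωL/(R + jωL).
Step 3 — Numerator jωL = j·1371; denominator R + jωL = 4510 + j1371.
Step 4 — H = 0.08458 + j0.2783.
Step 5 — Magnitude: |H| = 0.2908 (-10.7 dB); phase: φ = 73.1°.

|H| = 0.2908 (-10.7 dB), φ = 73.1°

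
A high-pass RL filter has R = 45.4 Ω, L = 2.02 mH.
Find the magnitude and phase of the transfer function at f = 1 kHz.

Step 1 — Angular frequency: ω = 2π·1000 = 6283 rad/s.
Step 2 — Transfer function: H(jω) = jωL/(R + jωL).
Step 3 — Numerator jωL = j·12.69; denominator R + jωL = 45.4 + j12.69.
Step 4 — H = 0.07249 + j0.2593.
Step 5 — Magnitude: |H| = 0.2692 (-11.4 dB); phase: φ = 74.4°.

|H| = 0.2692 (-11.4 dB), φ = 74.4°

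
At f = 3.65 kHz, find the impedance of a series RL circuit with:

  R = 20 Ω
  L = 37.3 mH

Step 1 — Angular frequency: ω = 2π·f = 2π·3650 = 2.293e+04 rad/s.
Step 2 — Component impedances:
  R: Z = R = 20 Ω
  L: Z = jωL = j·2.293e+04·0.0373 = 0 + j855.4 Ω
Step 3 — Series combination: Z_total = R + L = 20 + j855.4 Ω = 855.7∠88.7° Ω.

Z = 20 + j855.4 Ω = 855.7∠88.7° Ω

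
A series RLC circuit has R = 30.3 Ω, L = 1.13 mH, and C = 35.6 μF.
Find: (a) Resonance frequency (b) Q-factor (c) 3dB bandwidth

Step 1 — Resonance: ω₀ = 1/√(LC) = 1/√(0.00113·3.56e-05) = 4986 rad/s.
Step 2 — f₀ = ω₀/(2π) = 793.5 Hz.
Step 3 — Series Q: Q = ω₀L/R = 4986·0.00113/30.3 = 0.1859.
Step 4 — Bandwidth: Δω = ω₀/Q = 2.681e+04 rad/s; BW = Δω/(2π) = 4268 Hz.

(a) f₀ = 793.5 Hz  (b) Q = 0.1859  (c) BW = 4268 Hz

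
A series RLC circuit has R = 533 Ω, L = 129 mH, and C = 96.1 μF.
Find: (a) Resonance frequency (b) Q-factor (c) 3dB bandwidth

Step 1 — Resonance: ω₀ = 1/√(LC) = 1/√(0.129·9.61e-05) = 284 rad/s.
Step 2 — f₀ = ω₀/(2π) = 45.2 Hz.
Step 3 — Series Q: Q = ω₀L/R = 284·0.129/533 = 0.06874.
Step 4 — Bandwidth: Δω = ω₀/Q = 4132 rad/s; BW = Δω/(2π) = 657.6 Hz.

(a) f₀ = 45.2 Hz  (b) Q = 0.06874  (c) BW = 657.6 Hz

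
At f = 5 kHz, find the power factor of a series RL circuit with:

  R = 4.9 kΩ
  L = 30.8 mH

Step 1 — Angular frequency: ω = 2π·f = 2π·5000 = 3.142e+04 rad/s.
Step 2 — Component impedances:
  R: Z = R = 4900 Ω
  L: Z = jωL = j·3.142e+04·0.0308 = 0 + j967.6 Ω
Step 3 — Series combination: Z_total = R + L = 4900 + j967.6 Ω = 4995∠11.2° Ω.
Step 4 — Power factor: PF = cos(φ) = Re(Z)/|Z| = 4900/4994.6 = 0.9811.
Step 5 — Type: Im(Z) = 967.6 ⇒ lagging (phase φ = 11.2°).

PF = 0.9811 (lagging, φ = 11.2°)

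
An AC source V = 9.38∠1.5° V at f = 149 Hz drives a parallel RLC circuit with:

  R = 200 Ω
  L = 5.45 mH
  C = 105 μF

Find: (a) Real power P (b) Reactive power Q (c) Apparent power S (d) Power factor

Step 1 — Angular frequency: ω = 2π·f = 2π·149 = 936.2 rad/s.
Step 2 — Component impedances:
  R: Z = R = 200 Ω
  L: Z = jωL = j·936.2·0.00545 = 0 + j5.102 Ω
  C: Z = 1/(jωC) = -j/(ω·C) = 0 - j10.17 Ω
Step 3 — Parallel combination: 1/Z_total = 1/R + 1/L + 1/C; Z_total = 0.5225 + j10.21 Ω = 10.22∠87.1° Ω.
Step 4 — Source phasor: V = 9.38∠1.5° V = 9.377 + j0.2455 V.
Step 5 — Current: I = V / Z = 0.07087 - j0.9148 A = 0.9175∠-85.6° A.
Step 6 — Complex power: S = V·I* = 0.4399 + j8.595 VA.
Step 7 — Real power: P = Re(S) = 0.4399 W.
Step 8 — Reactive power: Q = Im(S) = 8.595 VAR.
Step 9 — Apparent power: |S| = 8.607 VA.
Step 10 — Power factor: PF = P/|S| = 0.05111 (lagging).

(a) P = 0.4399 W  (b) Q = 8.595 VAR  (c) S = 8.607 VA  (d) PF = 0.05111 (lagging)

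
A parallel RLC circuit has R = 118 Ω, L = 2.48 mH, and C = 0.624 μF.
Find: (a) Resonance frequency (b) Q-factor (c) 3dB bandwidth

Step 1 — Resonance: ω₀ = 1/√(LC) = 1/√(0.00248·6.24e-07) = 2.542e+04 rad/s.
Step 2 — f₀ = ω₀/(2π) = 4046 Hz.
Step 3 — Parallel Q: Q = R/(ω₀L) = 118/(2.542e+04·0.00248) = 1.872.
Step 4 — Bandwidth: Δω = ω₀/Q = 1.358e+04 rad/s; BW = Δω/(2π) = 2161 Hz.

(a) f₀ = 4046 Hz  (b) Q = 1.872  (c) BW = 2161 Hz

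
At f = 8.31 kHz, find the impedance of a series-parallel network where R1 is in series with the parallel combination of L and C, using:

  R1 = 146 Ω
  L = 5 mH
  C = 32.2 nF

Step 1 — Angular frequency: ω = 2π·f = 2π·8310 = 5.221e+04 rad/s.
Step 2 — Component impedances:
  R1: Z = R = 146 Ω
  L: Z = jωL = j·5.221e+04·0.005 = 0 + j261.1 Ω
  C: Z = 1/(jωC) = -j/(ω·C) = 0 - j594.8 Ω
Step 3 — Parallel branch: L || C = 1/(1/L + 1/C) = 0 + j465.3 Ω.
Step 4 — Series with R1: Z_total = R1 + (L || C) = 146 + j465.3 Ω = 487.7∠72.6° Ω.

Z = 146 + j465.3 Ω = 487.7∠72.6° Ω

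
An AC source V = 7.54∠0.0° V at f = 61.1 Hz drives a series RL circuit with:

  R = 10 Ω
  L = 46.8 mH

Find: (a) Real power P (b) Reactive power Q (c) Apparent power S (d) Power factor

Step 1 — Angular frequency: ω = 2π·f = 2π·61.1 = 383.9 rad/s.
Step 2 — Component impedances:
  R: Z = R = 10 Ω
  L: Z = jωL = j·383.9·0.0468 = 0 + j17.97 Ω
Step 3 — Series combination: Z_total = R + L = 10 + j17.97 Ω = 20.56∠60.9° Ω.
Step 4 — Source phasor: V = 7.54∠0.0° V = 7.54 V.
Step 5 — Current: I = V / Z = 0.1783 - j0.3204 A = 0.3667∠-60.9° A.
Step 6 — Complex power: S = V·I* = 1.345 + j2.416 VA.
Step 7 — Real power: P = Re(S) = 1.345 W.
Step 8 — Reactive power: Q = Im(S) = 2.416 VAR.
Step 9 — Apparent power: |S| = 2.765 VA.
Step 10 — Power factor: PF = P/|S| = 0.4863 (lagging).

(a) P = 1.345 W  (b) Q = 2.416 VAR  (c) S = 2.765 VA  (d) PF = 0.4863 (lagging)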